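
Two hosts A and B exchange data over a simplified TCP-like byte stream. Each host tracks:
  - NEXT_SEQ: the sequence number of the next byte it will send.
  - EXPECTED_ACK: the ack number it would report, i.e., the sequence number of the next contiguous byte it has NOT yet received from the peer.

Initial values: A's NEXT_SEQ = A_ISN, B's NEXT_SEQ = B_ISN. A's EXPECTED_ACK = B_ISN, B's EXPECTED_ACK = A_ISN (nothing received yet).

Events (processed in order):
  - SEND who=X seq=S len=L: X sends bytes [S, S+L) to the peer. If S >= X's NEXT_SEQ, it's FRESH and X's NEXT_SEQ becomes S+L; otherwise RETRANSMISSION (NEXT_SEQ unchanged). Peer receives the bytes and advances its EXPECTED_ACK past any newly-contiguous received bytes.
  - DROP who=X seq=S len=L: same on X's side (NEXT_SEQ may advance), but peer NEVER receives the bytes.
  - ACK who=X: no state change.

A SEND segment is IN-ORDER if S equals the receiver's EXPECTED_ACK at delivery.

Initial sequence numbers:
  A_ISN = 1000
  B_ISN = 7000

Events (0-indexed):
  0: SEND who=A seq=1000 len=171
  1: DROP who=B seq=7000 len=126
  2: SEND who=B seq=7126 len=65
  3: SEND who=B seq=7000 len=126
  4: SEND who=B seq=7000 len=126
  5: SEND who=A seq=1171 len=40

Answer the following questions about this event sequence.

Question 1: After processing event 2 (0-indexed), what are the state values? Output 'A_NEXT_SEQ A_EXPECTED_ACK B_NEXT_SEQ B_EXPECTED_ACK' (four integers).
After event 0: A_seq=1171 A_ack=7000 B_seq=7000 B_ack=1171
After event 1: A_seq=1171 A_ack=7000 B_seq=7126 B_ack=1171
After event 2: A_seq=1171 A_ack=7000 B_seq=7191 B_ack=1171

1171 7000 7191 1171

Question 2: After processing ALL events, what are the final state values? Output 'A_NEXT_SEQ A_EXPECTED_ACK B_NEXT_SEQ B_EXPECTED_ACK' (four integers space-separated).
After event 0: A_seq=1171 A_ack=7000 B_seq=7000 B_ack=1171
After event 1: A_seq=1171 A_ack=7000 B_seq=7126 B_ack=1171
After event 2: A_seq=1171 A_ack=7000 B_seq=7191 B_ack=1171
After event 3: A_seq=1171 A_ack=7191 B_seq=7191 B_ack=1171
After event 4: A_seq=1171 A_ack=7191 B_seq=7191 B_ack=1171
After event 5: A_seq=1211 A_ack=7191 B_seq=7191 B_ack=1211

Answer: 1211 7191 7191 1211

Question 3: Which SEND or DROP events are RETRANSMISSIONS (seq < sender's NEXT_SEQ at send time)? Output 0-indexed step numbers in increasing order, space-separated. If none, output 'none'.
Step 0: SEND seq=1000 -> fresh
Step 1: DROP seq=7000 -> fresh
Step 2: SEND seq=7126 -> fresh
Step 3: SEND seq=7000 -> retransmit
Step 4: SEND seq=7000 -> retransmit
Step 5: SEND seq=1171 -> fresh

Answer: 3 4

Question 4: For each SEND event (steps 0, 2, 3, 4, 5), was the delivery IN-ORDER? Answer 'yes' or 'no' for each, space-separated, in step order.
Step 0: SEND seq=1000 -> in-order
Step 2: SEND seq=7126 -> out-of-order
Step 3: SEND seq=7000 -> in-order
Step 4: SEND seq=7000 -> out-of-order
Step 5: SEND seq=1171 -> in-order

Answer: yes no yes no yes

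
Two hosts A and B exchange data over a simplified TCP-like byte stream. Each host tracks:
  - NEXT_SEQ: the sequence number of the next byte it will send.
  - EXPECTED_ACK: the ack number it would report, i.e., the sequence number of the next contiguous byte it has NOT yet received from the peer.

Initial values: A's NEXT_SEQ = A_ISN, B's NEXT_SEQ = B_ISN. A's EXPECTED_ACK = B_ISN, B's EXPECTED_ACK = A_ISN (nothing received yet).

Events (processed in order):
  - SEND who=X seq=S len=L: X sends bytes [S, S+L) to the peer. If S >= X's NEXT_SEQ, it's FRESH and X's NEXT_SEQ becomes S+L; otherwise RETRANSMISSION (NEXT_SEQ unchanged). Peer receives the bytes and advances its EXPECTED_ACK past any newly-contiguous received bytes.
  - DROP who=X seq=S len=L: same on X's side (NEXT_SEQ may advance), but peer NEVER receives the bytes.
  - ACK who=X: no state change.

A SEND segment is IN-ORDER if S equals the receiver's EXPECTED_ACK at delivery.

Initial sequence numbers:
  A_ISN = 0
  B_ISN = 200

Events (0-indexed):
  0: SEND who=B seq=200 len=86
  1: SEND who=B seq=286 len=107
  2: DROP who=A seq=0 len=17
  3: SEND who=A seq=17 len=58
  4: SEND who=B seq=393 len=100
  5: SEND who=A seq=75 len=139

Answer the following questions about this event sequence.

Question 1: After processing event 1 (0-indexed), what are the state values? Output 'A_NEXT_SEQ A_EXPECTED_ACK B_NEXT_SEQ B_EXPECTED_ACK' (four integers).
After event 0: A_seq=0 A_ack=286 B_seq=286 B_ack=0
After event 1: A_seq=0 A_ack=393 B_seq=393 B_ack=0

0 393 393 0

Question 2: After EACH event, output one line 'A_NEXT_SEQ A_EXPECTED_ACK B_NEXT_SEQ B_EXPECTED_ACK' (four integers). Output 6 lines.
0 286 286 0
0 393 393 0
17 393 393 0
75 393 393 0
75 493 493 0
214 493 493 0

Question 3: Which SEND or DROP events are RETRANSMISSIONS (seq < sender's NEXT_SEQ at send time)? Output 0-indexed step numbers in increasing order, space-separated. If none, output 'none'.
Step 0: SEND seq=200 -> fresh
Step 1: SEND seq=286 -> fresh
Step 2: DROP seq=0 -> fresh
Step 3: SEND seq=17 -> fresh
Step 4: SEND seq=393 -> fresh
Step 5: SEND seq=75 -> fresh

Answer: none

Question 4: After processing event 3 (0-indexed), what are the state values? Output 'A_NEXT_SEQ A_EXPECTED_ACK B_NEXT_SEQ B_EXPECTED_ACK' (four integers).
After event 0: A_seq=0 A_ack=286 B_seq=286 B_ack=0
After event 1: A_seq=0 A_ack=393 B_seq=393 B_ack=0
After event 2: A_seq=17 A_ack=393 B_seq=393 B_ack=0
After event 3: A_seq=75 A_ack=393 B_seq=393 B_ack=0

75 393 393 0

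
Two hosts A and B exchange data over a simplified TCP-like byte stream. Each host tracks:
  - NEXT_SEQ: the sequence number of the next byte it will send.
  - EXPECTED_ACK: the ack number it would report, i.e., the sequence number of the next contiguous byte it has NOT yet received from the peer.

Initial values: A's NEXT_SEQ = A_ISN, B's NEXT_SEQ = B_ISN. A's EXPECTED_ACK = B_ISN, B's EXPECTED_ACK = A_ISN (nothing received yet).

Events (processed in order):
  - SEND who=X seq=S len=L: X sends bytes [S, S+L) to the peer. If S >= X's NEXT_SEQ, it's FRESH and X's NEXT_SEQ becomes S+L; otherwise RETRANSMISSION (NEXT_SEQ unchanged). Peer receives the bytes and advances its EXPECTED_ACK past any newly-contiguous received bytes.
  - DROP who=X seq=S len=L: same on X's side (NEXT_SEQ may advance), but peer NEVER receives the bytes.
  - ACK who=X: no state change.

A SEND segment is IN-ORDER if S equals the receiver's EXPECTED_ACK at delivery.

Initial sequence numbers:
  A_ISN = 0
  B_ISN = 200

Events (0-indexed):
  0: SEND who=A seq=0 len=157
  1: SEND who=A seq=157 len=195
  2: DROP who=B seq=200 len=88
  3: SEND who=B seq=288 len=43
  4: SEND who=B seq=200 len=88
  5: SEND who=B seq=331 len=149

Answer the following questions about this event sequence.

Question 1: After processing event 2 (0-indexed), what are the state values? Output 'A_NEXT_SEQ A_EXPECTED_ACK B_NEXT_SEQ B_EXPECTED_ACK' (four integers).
After event 0: A_seq=157 A_ack=200 B_seq=200 B_ack=157
After event 1: A_seq=352 A_ack=200 B_seq=200 B_ack=352
After event 2: A_seq=352 A_ack=200 B_seq=288 B_ack=352

352 200 288 352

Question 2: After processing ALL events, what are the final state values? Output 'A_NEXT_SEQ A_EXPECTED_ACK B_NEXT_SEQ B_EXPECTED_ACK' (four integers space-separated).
After event 0: A_seq=157 A_ack=200 B_seq=200 B_ack=157
After event 1: A_seq=352 A_ack=200 B_seq=200 B_ack=352
After event 2: A_seq=352 A_ack=200 B_seq=288 B_ack=352
After event 3: A_seq=352 A_ack=200 B_seq=331 B_ack=352
After event 4: A_seq=352 A_ack=331 B_seq=331 B_ack=352
After event 5: A_seq=352 A_ack=480 B_seq=480 B_ack=352

Answer: 352 480 480 352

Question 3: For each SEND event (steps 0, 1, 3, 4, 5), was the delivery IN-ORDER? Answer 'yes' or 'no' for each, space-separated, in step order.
Step 0: SEND seq=0 -> in-order
Step 1: SEND seq=157 -> in-order
Step 3: SEND seq=288 -> out-of-order
Step 4: SEND seq=200 -> in-order
Step 5: SEND seq=331 -> in-order

Answer: yes yes no yes yes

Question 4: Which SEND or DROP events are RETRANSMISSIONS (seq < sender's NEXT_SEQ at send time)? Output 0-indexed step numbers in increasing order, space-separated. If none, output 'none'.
Answer: 4

Derivation:
Step 0: SEND seq=0 -> fresh
Step 1: SEND seq=157 -> fresh
Step 2: DROP seq=200 -> fresh
Step 3: SEND seq=288 -> fresh
Step 4: SEND seq=200 -> retransmit
Step 5: SEND seq=331 -> fresh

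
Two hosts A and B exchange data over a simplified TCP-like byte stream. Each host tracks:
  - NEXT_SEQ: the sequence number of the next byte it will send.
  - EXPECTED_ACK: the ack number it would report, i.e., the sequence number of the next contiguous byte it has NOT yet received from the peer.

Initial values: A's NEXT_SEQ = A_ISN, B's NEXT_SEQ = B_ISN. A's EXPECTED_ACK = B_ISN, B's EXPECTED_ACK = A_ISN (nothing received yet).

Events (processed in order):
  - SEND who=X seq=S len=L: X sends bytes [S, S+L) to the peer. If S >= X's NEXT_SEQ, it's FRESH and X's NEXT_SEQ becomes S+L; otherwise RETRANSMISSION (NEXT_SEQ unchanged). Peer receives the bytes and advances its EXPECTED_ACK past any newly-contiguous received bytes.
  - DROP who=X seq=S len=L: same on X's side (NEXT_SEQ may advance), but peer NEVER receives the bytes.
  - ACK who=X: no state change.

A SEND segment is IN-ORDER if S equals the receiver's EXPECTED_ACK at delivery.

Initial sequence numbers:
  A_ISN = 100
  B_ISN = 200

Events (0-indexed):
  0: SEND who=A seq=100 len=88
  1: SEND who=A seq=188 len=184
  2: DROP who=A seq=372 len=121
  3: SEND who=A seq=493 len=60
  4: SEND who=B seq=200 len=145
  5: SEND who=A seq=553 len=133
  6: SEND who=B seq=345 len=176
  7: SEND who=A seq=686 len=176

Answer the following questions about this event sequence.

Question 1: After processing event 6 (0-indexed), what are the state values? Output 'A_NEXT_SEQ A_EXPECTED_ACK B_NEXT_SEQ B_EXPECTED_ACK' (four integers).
After event 0: A_seq=188 A_ack=200 B_seq=200 B_ack=188
After event 1: A_seq=372 A_ack=200 B_seq=200 B_ack=372
After event 2: A_seq=493 A_ack=200 B_seq=200 B_ack=372
After event 3: A_seq=553 A_ack=200 B_seq=200 B_ack=372
After event 4: A_seq=553 A_ack=345 B_seq=345 B_ack=372
After event 5: A_seq=686 A_ack=345 B_seq=345 B_ack=372
After event 6: A_seq=686 A_ack=521 B_seq=521 B_ack=372

686 521 521 372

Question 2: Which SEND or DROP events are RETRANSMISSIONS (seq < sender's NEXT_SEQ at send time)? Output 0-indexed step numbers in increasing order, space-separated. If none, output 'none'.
Step 0: SEND seq=100 -> fresh
Step 1: SEND seq=188 -> fresh
Step 2: DROP seq=372 -> fresh
Step 3: SEND seq=493 -> fresh
Step 4: SEND seq=200 -> fresh
Step 5: SEND seq=553 -> fresh
Step 6: SEND seq=345 -> fresh
Step 7: SEND seq=686 -> fresh

Answer: none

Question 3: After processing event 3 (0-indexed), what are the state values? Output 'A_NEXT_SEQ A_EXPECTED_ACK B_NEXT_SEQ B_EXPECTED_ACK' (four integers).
After event 0: A_seq=188 A_ack=200 B_seq=200 B_ack=188
After event 1: A_seq=372 A_ack=200 B_seq=200 B_ack=372
After event 2: A_seq=493 A_ack=200 B_seq=200 B_ack=372
After event 3: A_seq=553 A_ack=200 B_seq=200 B_ack=372

553 200 200 372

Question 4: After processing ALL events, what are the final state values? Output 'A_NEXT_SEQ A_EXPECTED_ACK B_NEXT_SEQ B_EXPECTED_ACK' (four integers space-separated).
After event 0: A_seq=188 A_ack=200 B_seq=200 B_ack=188
After event 1: A_seq=372 A_ack=200 B_seq=200 B_ack=372
After event 2: A_seq=493 A_ack=200 B_seq=200 B_ack=372
After event 3: A_seq=553 A_ack=200 B_seq=200 B_ack=372
After event 4: A_seq=553 A_ack=345 B_seq=345 B_ack=372
After event 5: A_seq=686 A_ack=345 B_seq=345 B_ack=372
After event 6: A_seq=686 A_ack=521 B_seq=521 B_ack=372
After event 7: A_seq=862 A_ack=521 B_seq=521 B_ack=372

Answer: 862 521 521 372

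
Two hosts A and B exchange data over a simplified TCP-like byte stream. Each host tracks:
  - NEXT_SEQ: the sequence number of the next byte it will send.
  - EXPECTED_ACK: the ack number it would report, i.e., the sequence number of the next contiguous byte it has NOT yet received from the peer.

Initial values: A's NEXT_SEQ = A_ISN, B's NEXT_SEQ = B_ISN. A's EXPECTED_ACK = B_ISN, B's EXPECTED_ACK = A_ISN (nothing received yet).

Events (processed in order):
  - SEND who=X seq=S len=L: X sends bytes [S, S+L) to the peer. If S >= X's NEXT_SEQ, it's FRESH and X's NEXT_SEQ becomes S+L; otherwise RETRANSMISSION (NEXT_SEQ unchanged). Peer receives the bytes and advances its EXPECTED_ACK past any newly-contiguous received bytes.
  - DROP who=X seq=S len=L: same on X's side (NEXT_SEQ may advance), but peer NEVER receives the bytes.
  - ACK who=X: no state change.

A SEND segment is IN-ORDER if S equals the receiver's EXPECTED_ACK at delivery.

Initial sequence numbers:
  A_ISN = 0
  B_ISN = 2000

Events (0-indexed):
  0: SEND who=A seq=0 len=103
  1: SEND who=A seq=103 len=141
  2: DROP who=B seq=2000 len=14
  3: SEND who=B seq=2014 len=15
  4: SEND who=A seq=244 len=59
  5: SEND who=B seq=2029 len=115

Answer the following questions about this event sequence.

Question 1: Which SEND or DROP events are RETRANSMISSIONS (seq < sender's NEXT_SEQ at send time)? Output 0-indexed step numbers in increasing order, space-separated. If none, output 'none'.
Step 0: SEND seq=0 -> fresh
Step 1: SEND seq=103 -> fresh
Step 2: DROP seq=2000 -> fresh
Step 3: SEND seq=2014 -> fresh
Step 4: SEND seq=244 -> fresh
Step 5: SEND seq=2029 -> fresh

Answer: none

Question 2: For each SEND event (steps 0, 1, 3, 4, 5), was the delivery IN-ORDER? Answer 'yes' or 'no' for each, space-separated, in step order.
Step 0: SEND seq=0 -> in-order
Step 1: SEND seq=103 -> in-order
Step 3: SEND seq=2014 -> out-of-order
Step 4: SEND seq=244 -> in-order
Step 5: SEND seq=2029 -> out-of-order

Answer: yes yes no yes no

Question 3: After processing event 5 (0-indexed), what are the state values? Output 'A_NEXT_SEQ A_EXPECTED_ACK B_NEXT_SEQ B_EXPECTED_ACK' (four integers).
After event 0: A_seq=103 A_ack=2000 B_seq=2000 B_ack=103
After event 1: A_seq=244 A_ack=2000 B_seq=2000 B_ack=244
After event 2: A_seq=244 A_ack=2000 B_seq=2014 B_ack=244
After event 3: A_seq=244 A_ack=2000 B_seq=2029 B_ack=244
After event 4: A_seq=303 A_ack=2000 B_seq=2029 B_ack=303
After event 5: A_seq=303 A_ack=2000 B_seq=2144 B_ack=303

303 2000 2144 303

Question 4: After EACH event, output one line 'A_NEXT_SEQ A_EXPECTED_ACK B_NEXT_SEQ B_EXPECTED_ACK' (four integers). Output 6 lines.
103 2000 2000 103
244 2000 2000 244
244 2000 2014 244
244 2000 2029 244
303 2000 2029 303
303 2000 2144 303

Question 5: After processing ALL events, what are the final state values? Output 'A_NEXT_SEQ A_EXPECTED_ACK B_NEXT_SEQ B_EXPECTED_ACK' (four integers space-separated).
After event 0: A_seq=103 A_ack=2000 B_seq=2000 B_ack=103
After event 1: A_seq=244 A_ack=2000 B_seq=2000 B_ack=244
After event 2: A_seq=244 A_ack=2000 B_seq=2014 B_ack=244
After event 3: A_seq=244 A_ack=2000 B_seq=2029 B_ack=244
After event 4: A_seq=303 A_ack=2000 B_seq=2029 B_ack=303
After event 5: A_seq=303 A_ack=2000 B_seq=2144 B_ack=303

Answer: 303 2000 2144 303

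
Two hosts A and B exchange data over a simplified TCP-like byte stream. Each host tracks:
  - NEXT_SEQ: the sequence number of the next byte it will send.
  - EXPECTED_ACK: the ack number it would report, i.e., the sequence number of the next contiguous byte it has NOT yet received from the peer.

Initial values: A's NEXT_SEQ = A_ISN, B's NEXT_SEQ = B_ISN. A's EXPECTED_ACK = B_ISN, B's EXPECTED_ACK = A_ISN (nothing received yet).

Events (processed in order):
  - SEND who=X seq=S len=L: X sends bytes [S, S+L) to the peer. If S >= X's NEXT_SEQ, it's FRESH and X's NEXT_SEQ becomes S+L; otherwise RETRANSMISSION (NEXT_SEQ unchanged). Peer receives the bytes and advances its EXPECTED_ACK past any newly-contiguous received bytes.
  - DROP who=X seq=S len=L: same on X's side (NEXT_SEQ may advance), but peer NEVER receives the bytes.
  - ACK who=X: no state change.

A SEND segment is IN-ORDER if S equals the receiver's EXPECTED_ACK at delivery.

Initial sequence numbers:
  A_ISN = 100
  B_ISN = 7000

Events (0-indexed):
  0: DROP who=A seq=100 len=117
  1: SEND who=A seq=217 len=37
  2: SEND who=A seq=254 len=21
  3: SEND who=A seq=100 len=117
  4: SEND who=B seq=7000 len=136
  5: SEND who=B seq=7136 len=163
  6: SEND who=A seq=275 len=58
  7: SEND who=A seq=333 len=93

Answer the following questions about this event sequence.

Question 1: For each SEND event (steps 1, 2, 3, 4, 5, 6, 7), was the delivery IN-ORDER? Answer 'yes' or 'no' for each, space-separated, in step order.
Step 1: SEND seq=217 -> out-of-order
Step 2: SEND seq=254 -> out-of-order
Step 3: SEND seq=100 -> in-order
Step 4: SEND seq=7000 -> in-order
Step 5: SEND seq=7136 -> in-order
Step 6: SEND seq=275 -> in-order
Step 7: SEND seq=333 -> in-order

Answer: no no yes yes yes yes yes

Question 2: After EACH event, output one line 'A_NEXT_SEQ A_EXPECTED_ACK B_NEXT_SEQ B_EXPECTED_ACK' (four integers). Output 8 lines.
217 7000 7000 100
254 7000 7000 100
275 7000 7000 100
275 7000 7000 275
275 7136 7136 275
275 7299 7299 275
333 7299 7299 333
426 7299 7299 426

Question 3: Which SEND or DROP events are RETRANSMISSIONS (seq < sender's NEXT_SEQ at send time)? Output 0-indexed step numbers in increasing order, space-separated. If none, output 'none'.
Step 0: DROP seq=100 -> fresh
Step 1: SEND seq=217 -> fresh
Step 2: SEND seq=254 -> fresh
Step 3: SEND seq=100 -> retransmit
Step 4: SEND seq=7000 -> fresh
Step 5: SEND seq=7136 -> fresh
Step 6: SEND seq=275 -> fresh
Step 7: SEND seq=333 -> fresh

Answer: 3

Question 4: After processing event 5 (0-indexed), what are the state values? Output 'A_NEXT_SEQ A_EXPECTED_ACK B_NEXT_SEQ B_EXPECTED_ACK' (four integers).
After event 0: A_seq=217 A_ack=7000 B_seq=7000 B_ack=100
After event 1: A_seq=254 A_ack=7000 B_seq=7000 B_ack=100
After event 2: A_seq=275 A_ack=7000 B_seq=7000 B_ack=100
After event 3: A_seq=275 A_ack=7000 B_seq=7000 B_ack=275
After event 4: A_seq=275 A_ack=7136 B_seq=7136 B_ack=275
After event 5: A_seq=275 A_ack=7299 B_seq=7299 B_ack=275

275 7299 7299 275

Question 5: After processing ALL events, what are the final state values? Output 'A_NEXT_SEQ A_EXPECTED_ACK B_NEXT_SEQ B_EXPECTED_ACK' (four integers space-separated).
Answer: 426 7299 7299 426

Derivation:
After event 0: A_seq=217 A_ack=7000 B_seq=7000 B_ack=100
After event 1: A_seq=254 A_ack=7000 B_seq=7000 B_ack=100
After event 2: A_seq=275 A_ack=7000 B_seq=7000 B_ack=100
After event 3: A_seq=275 A_ack=7000 B_seq=7000 B_ack=275
After event 4: A_seq=275 A_ack=7136 B_seq=7136 B_ack=275
After event 5: A_seq=275 A_ack=7299 B_seq=7299 B_ack=275
After event 6: A_seq=333 A_ack=7299 B_seq=7299 B_ack=333
After event 7: A_seq=426 A_ack=7299 B_seq=7299 B_ack=426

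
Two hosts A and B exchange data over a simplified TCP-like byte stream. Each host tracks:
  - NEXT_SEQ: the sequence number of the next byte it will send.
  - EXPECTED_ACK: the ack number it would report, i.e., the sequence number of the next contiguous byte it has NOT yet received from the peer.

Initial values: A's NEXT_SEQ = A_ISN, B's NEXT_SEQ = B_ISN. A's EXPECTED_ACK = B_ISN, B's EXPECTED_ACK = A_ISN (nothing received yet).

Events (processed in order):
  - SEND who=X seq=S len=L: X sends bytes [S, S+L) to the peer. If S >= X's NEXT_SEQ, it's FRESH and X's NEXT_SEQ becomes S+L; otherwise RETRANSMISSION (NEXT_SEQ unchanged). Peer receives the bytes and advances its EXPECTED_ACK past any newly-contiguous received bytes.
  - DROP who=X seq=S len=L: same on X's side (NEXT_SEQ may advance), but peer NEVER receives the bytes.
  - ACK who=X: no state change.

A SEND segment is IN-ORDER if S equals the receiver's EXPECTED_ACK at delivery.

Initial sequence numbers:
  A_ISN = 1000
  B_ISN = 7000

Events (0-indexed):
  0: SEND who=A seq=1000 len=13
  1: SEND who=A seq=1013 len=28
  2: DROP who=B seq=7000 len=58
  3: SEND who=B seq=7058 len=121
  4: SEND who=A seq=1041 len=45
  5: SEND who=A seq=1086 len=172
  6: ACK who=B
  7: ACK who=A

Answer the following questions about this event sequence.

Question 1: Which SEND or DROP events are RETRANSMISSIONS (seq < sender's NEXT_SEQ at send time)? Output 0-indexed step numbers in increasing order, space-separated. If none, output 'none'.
Step 0: SEND seq=1000 -> fresh
Step 1: SEND seq=1013 -> fresh
Step 2: DROP seq=7000 -> fresh
Step 3: SEND seq=7058 -> fresh
Step 4: SEND seq=1041 -> fresh
Step 5: SEND seq=1086 -> fresh

Answer: none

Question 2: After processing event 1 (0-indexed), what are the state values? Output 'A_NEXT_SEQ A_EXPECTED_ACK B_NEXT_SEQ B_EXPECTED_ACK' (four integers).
After event 0: A_seq=1013 A_ack=7000 B_seq=7000 B_ack=1013
After event 1: A_seq=1041 A_ack=7000 B_seq=7000 B_ack=1041

1041 7000 7000 1041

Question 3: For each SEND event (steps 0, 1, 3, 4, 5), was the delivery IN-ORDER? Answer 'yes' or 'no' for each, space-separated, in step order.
Answer: yes yes no yes yes

Derivation:
Step 0: SEND seq=1000 -> in-order
Step 1: SEND seq=1013 -> in-order
Step 3: SEND seq=7058 -> out-of-order
Step 4: SEND seq=1041 -> in-order
Step 5: SEND seq=1086 -> in-order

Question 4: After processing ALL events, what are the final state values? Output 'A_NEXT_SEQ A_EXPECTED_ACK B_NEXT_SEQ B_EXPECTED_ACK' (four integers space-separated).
After event 0: A_seq=1013 A_ack=7000 B_seq=7000 B_ack=1013
After event 1: A_seq=1041 A_ack=7000 B_seq=7000 B_ack=1041
After event 2: A_seq=1041 A_ack=7000 B_seq=7058 B_ack=1041
After event 3: A_seq=1041 A_ack=7000 B_seq=7179 B_ack=1041
After event 4: A_seq=1086 A_ack=7000 B_seq=7179 B_ack=1086
After event 5: A_seq=1258 A_ack=7000 B_seq=7179 B_ack=1258
After event 6: A_seq=1258 A_ack=7000 B_seq=7179 B_ack=1258
After event 7: A_seq=1258 A_ack=7000 B_seq=7179 B_ack=1258

Answer: 1258 7000 7179 1258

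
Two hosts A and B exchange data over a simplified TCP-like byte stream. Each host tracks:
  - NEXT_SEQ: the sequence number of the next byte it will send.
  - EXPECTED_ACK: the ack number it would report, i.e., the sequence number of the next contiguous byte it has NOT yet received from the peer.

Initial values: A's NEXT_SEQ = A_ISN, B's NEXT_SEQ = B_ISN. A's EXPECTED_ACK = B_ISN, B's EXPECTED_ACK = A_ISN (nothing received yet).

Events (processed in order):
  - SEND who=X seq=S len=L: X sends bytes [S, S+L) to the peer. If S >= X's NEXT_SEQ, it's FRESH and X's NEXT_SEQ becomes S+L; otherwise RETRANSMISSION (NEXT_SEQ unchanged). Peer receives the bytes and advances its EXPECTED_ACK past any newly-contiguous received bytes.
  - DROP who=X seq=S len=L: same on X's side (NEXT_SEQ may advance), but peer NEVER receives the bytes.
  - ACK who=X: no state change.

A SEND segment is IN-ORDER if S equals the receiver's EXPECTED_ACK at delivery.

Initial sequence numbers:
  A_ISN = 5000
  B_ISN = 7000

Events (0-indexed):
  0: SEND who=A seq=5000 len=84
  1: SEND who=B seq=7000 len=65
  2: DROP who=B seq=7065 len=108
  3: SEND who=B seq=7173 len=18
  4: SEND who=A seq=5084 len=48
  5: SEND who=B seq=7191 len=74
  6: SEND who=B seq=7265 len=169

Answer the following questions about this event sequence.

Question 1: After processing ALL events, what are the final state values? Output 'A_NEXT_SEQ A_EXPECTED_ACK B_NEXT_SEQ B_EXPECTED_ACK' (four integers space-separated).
Answer: 5132 7065 7434 5132

Derivation:
After event 0: A_seq=5084 A_ack=7000 B_seq=7000 B_ack=5084
After event 1: A_seq=5084 A_ack=7065 B_seq=7065 B_ack=5084
After event 2: A_seq=5084 A_ack=7065 B_seq=7173 B_ack=5084
After event 3: A_seq=5084 A_ack=7065 B_seq=7191 B_ack=5084
After event 4: A_seq=5132 A_ack=7065 B_seq=7191 B_ack=5132
After event 5: A_seq=5132 A_ack=7065 B_seq=7265 B_ack=5132
After event 6: A_seq=5132 A_ack=7065 B_seq=7434 B_ack=5132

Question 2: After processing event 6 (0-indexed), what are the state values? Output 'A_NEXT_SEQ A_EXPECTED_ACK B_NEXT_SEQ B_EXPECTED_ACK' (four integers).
After event 0: A_seq=5084 A_ack=7000 B_seq=7000 B_ack=5084
After event 1: A_seq=5084 A_ack=7065 B_seq=7065 B_ack=5084
After event 2: A_seq=5084 A_ack=7065 B_seq=7173 B_ack=5084
After event 3: A_seq=5084 A_ack=7065 B_seq=7191 B_ack=5084
After event 4: A_seq=5132 A_ack=7065 B_seq=7191 B_ack=5132
After event 5: A_seq=5132 A_ack=7065 B_seq=7265 B_ack=5132
After event 6: A_seq=5132 A_ack=7065 B_seq=7434 B_ack=5132

5132 7065 7434 5132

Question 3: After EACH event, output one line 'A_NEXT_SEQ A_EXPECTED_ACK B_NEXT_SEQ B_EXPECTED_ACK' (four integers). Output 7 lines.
5084 7000 7000 5084
5084 7065 7065 5084
5084 7065 7173 5084
5084 7065 7191 5084
5132 7065 7191 5132
5132 7065 7265 5132
5132 7065 7434 5132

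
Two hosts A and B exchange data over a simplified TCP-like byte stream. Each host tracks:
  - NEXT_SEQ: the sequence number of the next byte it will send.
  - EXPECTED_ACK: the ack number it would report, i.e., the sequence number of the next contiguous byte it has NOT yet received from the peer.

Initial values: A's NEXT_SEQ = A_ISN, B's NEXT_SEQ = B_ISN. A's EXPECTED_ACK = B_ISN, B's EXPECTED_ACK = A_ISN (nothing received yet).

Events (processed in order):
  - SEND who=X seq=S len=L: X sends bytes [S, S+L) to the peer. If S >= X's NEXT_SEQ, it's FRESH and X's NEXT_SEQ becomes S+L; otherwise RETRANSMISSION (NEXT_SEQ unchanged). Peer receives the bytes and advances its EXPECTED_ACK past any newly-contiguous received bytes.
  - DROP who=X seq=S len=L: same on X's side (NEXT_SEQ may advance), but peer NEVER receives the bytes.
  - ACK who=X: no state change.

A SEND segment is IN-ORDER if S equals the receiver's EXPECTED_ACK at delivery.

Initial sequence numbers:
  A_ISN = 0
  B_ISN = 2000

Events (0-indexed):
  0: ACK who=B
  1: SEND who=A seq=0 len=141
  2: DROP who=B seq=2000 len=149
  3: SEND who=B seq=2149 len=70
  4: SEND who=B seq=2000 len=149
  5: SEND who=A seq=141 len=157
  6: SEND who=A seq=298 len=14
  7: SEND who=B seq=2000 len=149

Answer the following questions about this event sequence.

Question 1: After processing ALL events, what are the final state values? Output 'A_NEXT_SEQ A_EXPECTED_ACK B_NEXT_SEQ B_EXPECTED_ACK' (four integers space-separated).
After event 0: A_seq=0 A_ack=2000 B_seq=2000 B_ack=0
After event 1: A_seq=141 A_ack=2000 B_seq=2000 B_ack=141
After event 2: A_seq=141 A_ack=2000 B_seq=2149 B_ack=141
After event 3: A_seq=141 A_ack=2000 B_seq=2219 B_ack=141
After event 4: A_seq=141 A_ack=2219 B_seq=2219 B_ack=141
After event 5: A_seq=298 A_ack=2219 B_seq=2219 B_ack=298
After event 6: A_seq=312 A_ack=2219 B_seq=2219 B_ack=312
After event 7: A_seq=312 A_ack=2219 B_seq=2219 B_ack=312

Answer: 312 2219 2219 312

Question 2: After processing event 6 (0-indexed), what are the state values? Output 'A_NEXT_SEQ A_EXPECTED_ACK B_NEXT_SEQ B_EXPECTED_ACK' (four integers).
After event 0: A_seq=0 A_ack=2000 B_seq=2000 B_ack=0
After event 1: A_seq=141 A_ack=2000 B_seq=2000 B_ack=141
After event 2: A_seq=141 A_ack=2000 B_seq=2149 B_ack=141
After event 3: A_seq=141 A_ack=2000 B_seq=2219 B_ack=141
After event 4: A_seq=141 A_ack=2219 B_seq=2219 B_ack=141
After event 5: A_seq=298 A_ack=2219 B_seq=2219 B_ack=298
After event 6: A_seq=312 A_ack=2219 B_seq=2219 B_ack=312

312 2219 2219 312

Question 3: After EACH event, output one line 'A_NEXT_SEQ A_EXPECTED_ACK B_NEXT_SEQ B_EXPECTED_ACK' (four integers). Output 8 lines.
0 2000 2000 0
141 2000 2000 141
141 2000 2149 141
141 2000 2219 141
141 2219 2219 141
298 2219 2219 298
312 2219 2219 312
312 2219 2219 312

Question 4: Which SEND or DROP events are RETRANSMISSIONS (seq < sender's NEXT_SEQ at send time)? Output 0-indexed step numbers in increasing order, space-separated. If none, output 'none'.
Answer: 4 7

Derivation:
Step 1: SEND seq=0 -> fresh
Step 2: DROP seq=2000 -> fresh
Step 3: SEND seq=2149 -> fresh
Step 4: SEND seq=2000 -> retransmit
Step 5: SEND seq=141 -> fresh
Step 6: SEND seq=298 -> fresh
Step 7: SEND seq=2000 -> retransmit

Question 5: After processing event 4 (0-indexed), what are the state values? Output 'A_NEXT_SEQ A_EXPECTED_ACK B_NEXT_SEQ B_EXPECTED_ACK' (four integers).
After event 0: A_seq=0 A_ack=2000 B_seq=2000 B_ack=0
After event 1: A_seq=141 A_ack=2000 B_seq=2000 B_ack=141
After event 2: A_seq=141 A_ack=2000 B_seq=2149 B_ack=141
After event 3: A_seq=141 A_ack=2000 B_seq=2219 B_ack=141
After event 4: A_seq=141 A_ack=2219 B_seq=2219 B_ack=141

141 2219 2219 141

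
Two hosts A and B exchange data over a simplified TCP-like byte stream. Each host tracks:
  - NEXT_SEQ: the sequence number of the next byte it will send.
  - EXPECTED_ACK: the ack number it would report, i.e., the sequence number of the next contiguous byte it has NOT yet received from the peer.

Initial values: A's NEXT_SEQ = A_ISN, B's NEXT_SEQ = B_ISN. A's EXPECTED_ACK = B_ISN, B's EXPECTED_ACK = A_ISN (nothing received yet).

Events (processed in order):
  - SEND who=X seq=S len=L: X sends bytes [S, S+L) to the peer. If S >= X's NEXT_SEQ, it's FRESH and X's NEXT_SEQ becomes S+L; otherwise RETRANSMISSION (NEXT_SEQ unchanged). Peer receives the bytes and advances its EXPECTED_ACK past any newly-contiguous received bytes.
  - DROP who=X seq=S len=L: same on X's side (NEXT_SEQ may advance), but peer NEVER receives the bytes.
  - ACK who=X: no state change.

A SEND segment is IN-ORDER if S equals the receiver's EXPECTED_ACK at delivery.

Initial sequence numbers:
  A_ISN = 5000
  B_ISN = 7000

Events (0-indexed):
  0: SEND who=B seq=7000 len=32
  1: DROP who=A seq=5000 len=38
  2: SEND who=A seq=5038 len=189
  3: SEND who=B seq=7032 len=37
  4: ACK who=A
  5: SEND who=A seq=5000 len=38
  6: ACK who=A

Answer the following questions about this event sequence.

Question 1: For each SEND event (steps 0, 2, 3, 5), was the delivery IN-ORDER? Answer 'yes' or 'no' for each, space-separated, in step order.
Answer: yes no yes yes

Derivation:
Step 0: SEND seq=7000 -> in-order
Step 2: SEND seq=5038 -> out-of-order
Step 3: SEND seq=7032 -> in-order
Step 5: SEND seq=5000 -> in-order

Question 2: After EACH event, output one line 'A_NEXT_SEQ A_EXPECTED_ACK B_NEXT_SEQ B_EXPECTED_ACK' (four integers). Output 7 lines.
5000 7032 7032 5000
5038 7032 7032 5000
5227 7032 7032 5000
5227 7069 7069 5000
5227 7069 7069 5000
5227 7069 7069 5227
5227 7069 7069 5227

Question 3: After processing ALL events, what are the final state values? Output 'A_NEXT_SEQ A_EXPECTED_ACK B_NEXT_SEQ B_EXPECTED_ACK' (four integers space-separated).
After event 0: A_seq=5000 A_ack=7032 B_seq=7032 B_ack=5000
After event 1: A_seq=5038 A_ack=7032 B_seq=7032 B_ack=5000
After event 2: A_seq=5227 A_ack=7032 B_seq=7032 B_ack=5000
After event 3: A_seq=5227 A_ack=7069 B_seq=7069 B_ack=5000
After event 4: A_seq=5227 A_ack=7069 B_seq=7069 B_ack=5000
After event 5: A_seq=5227 A_ack=7069 B_seq=7069 B_ack=5227
After event 6: A_seq=5227 A_ack=7069 B_seq=7069 B_ack=5227

Answer: 5227 7069 7069 5227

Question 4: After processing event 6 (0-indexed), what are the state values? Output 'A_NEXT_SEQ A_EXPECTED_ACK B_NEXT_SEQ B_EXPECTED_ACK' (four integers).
After event 0: A_seq=5000 A_ack=7032 B_seq=7032 B_ack=5000
After event 1: A_seq=5038 A_ack=7032 B_seq=7032 B_ack=5000
After event 2: A_seq=5227 A_ack=7032 B_seq=7032 B_ack=5000
After event 3: A_seq=5227 A_ack=7069 B_seq=7069 B_ack=5000
After event 4: A_seq=5227 A_ack=7069 B_seq=7069 B_ack=5000
After event 5: A_seq=5227 A_ack=7069 B_seq=7069 B_ack=5227
After event 6: A_seq=5227 A_ack=7069 B_seq=7069 B_ack=5227

5227 7069 7069 5227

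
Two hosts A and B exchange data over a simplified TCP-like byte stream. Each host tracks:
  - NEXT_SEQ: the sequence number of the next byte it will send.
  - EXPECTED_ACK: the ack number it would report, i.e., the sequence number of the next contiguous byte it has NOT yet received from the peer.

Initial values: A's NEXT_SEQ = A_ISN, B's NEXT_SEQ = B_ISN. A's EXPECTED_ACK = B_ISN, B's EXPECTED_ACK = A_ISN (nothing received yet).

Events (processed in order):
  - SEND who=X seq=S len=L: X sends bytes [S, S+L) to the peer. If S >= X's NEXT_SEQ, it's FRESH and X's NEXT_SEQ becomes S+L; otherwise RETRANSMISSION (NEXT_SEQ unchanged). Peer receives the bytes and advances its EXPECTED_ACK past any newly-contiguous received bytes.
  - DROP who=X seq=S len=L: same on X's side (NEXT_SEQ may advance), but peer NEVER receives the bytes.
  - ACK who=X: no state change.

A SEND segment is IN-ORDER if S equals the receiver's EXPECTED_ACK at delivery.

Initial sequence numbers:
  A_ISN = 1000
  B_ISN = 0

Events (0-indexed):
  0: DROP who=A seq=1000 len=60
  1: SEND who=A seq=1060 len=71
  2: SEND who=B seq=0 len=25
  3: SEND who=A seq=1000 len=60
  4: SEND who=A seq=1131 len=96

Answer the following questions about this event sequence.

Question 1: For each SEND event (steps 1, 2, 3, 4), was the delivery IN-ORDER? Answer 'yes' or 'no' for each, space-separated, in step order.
Answer: no yes yes yes

Derivation:
Step 1: SEND seq=1060 -> out-of-order
Step 2: SEND seq=0 -> in-order
Step 3: SEND seq=1000 -> in-order
Step 4: SEND seq=1131 -> in-order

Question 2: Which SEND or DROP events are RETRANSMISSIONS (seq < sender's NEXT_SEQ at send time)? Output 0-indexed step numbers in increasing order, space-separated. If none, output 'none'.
Step 0: DROP seq=1000 -> fresh
Step 1: SEND seq=1060 -> fresh
Step 2: SEND seq=0 -> fresh
Step 3: SEND seq=1000 -> retransmit
Step 4: SEND seq=1131 -> fresh

Answer: 3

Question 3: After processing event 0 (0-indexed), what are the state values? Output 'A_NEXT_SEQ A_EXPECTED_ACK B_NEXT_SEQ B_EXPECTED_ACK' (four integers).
After event 0: A_seq=1060 A_ack=0 B_seq=0 B_ack=1000

1060 0 0 1000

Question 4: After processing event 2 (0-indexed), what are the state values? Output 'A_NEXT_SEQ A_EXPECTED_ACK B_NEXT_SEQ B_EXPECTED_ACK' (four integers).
After event 0: A_seq=1060 A_ack=0 B_seq=0 B_ack=1000
After event 1: A_seq=1131 A_ack=0 B_seq=0 B_ack=1000
After event 2: A_seq=1131 A_ack=25 B_seq=25 B_ack=1000

1131 25 25 1000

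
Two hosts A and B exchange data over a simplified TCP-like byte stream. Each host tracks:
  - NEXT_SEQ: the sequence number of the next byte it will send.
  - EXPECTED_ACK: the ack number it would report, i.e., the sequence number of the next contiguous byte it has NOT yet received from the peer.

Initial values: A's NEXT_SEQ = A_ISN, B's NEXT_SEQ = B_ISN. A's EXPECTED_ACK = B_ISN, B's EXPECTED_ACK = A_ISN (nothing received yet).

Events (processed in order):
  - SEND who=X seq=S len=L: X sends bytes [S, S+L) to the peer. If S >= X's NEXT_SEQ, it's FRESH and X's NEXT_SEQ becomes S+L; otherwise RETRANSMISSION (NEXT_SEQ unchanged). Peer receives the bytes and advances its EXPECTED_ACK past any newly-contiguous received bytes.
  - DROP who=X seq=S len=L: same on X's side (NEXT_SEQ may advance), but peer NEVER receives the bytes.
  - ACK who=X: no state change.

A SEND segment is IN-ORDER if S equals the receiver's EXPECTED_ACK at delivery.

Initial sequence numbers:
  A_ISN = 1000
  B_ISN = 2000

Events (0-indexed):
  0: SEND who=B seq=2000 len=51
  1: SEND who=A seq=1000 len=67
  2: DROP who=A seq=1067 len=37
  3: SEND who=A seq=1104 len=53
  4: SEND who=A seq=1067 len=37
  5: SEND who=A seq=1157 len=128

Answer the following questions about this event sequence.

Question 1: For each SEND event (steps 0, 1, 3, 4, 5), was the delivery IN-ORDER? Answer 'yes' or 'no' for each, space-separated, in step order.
Step 0: SEND seq=2000 -> in-order
Step 1: SEND seq=1000 -> in-order
Step 3: SEND seq=1104 -> out-of-order
Step 4: SEND seq=1067 -> in-order
Step 5: SEND seq=1157 -> in-order

Answer: yes yes no yes yes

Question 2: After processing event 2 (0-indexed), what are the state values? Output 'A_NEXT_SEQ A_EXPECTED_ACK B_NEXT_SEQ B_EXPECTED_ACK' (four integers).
After event 0: A_seq=1000 A_ack=2051 B_seq=2051 B_ack=1000
After event 1: A_seq=1067 A_ack=2051 B_seq=2051 B_ack=1067
After event 2: A_seq=1104 A_ack=2051 B_seq=2051 B_ack=1067

1104 2051 2051 1067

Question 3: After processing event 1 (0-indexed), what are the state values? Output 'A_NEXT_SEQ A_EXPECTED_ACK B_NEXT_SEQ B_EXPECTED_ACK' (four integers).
After event 0: A_seq=1000 A_ack=2051 B_seq=2051 B_ack=1000
After event 1: A_seq=1067 A_ack=2051 B_seq=2051 B_ack=1067

1067 2051 2051 1067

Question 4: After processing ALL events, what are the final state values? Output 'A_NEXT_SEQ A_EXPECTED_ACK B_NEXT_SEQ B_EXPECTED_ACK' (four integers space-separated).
After event 0: A_seq=1000 A_ack=2051 B_seq=2051 B_ack=1000
After event 1: A_seq=1067 A_ack=2051 B_seq=2051 B_ack=1067
After event 2: A_seq=1104 A_ack=2051 B_seq=2051 B_ack=1067
After event 3: A_seq=1157 A_ack=2051 B_seq=2051 B_ack=1067
After event 4: A_seq=1157 A_ack=2051 B_seq=2051 B_ack=1157
After event 5: A_seq=1285 A_ack=2051 B_seq=2051 B_ack=1285

Answer: 1285 2051 2051 1285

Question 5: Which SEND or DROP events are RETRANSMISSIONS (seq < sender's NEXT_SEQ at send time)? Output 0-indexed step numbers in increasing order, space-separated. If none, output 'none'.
Answer: 4

Derivation:
Step 0: SEND seq=2000 -> fresh
Step 1: SEND seq=1000 -> fresh
Step 2: DROP seq=1067 -> fresh
Step 3: SEND seq=1104 -> fresh
Step 4: SEND seq=1067 -> retransmit
Step 5: SEND seq=1157 -> fresh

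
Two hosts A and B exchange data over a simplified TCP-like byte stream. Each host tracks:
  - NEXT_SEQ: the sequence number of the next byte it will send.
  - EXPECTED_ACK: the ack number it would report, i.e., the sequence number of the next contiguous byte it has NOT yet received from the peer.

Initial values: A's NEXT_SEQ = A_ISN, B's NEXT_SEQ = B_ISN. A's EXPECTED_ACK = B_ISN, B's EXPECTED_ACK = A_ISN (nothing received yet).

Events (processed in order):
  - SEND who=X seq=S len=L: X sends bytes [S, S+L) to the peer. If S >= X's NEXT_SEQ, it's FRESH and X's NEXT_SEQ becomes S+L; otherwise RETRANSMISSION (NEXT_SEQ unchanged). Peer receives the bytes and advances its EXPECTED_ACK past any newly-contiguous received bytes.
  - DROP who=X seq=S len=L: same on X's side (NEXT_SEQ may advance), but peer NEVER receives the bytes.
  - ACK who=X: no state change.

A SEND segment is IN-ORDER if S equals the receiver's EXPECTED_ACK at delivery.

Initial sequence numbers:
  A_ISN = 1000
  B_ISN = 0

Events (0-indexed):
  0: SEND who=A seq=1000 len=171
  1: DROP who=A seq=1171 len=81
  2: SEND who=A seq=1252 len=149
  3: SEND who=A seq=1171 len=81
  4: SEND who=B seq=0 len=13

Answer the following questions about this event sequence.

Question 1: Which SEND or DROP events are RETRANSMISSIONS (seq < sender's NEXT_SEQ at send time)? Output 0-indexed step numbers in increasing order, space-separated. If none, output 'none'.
Step 0: SEND seq=1000 -> fresh
Step 1: DROP seq=1171 -> fresh
Step 2: SEND seq=1252 -> fresh
Step 3: SEND seq=1171 -> retransmit
Step 4: SEND seq=0 -> fresh

Answer: 3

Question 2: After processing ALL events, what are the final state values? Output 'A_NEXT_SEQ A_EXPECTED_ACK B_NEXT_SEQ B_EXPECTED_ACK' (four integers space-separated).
Answer: 1401 13 13 1401

Derivation:
After event 0: A_seq=1171 A_ack=0 B_seq=0 B_ack=1171
After event 1: A_seq=1252 A_ack=0 B_seq=0 B_ack=1171
After event 2: A_seq=1401 A_ack=0 B_seq=0 B_ack=1171
After event 3: A_seq=1401 A_ack=0 B_seq=0 B_ack=1401
After event 4: A_seq=1401 A_ack=13 B_seq=13 B_ack=1401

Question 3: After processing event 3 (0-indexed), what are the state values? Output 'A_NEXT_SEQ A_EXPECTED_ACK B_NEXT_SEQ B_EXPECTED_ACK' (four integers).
After event 0: A_seq=1171 A_ack=0 B_seq=0 B_ack=1171
After event 1: A_seq=1252 A_ack=0 B_seq=0 B_ack=1171
After event 2: A_seq=1401 A_ack=0 B_seq=0 B_ack=1171
After event 3: A_seq=1401 A_ack=0 B_seq=0 B_ack=1401

1401 0 0 1401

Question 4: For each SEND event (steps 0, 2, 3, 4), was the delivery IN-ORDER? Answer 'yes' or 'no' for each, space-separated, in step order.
Answer: yes no yes yes

Derivation:
Step 0: SEND seq=1000 -> in-order
Step 2: SEND seq=1252 -> out-of-order
Step 3: SEND seq=1171 -> in-order
Step 4: SEND seq=0 -> in-order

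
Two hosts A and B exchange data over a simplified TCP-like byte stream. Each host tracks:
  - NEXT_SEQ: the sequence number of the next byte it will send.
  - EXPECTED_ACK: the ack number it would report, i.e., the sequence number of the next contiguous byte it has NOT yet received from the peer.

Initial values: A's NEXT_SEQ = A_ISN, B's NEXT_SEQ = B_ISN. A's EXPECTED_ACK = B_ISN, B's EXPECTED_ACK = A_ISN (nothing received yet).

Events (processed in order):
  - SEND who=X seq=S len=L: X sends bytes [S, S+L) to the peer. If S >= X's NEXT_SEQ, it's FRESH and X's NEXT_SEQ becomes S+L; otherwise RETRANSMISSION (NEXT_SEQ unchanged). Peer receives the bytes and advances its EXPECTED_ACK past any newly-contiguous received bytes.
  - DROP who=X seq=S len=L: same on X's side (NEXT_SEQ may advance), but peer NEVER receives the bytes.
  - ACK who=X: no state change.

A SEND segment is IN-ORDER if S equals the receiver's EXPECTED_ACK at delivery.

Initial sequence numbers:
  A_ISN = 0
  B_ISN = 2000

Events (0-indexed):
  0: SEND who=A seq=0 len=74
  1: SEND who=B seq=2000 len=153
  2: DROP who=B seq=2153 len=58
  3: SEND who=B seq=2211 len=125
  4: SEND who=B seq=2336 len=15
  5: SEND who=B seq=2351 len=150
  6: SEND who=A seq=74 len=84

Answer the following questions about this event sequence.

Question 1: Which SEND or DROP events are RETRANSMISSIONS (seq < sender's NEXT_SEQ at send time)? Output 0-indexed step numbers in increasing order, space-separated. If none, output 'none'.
Answer: none

Derivation:
Step 0: SEND seq=0 -> fresh
Step 1: SEND seq=2000 -> fresh
Step 2: DROP seq=2153 -> fresh
Step 3: SEND seq=2211 -> fresh
Step 4: SEND seq=2336 -> fresh
Step 5: SEND seq=2351 -> fresh
Step 6: SEND seq=74 -> fresh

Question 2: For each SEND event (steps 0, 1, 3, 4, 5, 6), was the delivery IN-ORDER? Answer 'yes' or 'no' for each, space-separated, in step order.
Step 0: SEND seq=0 -> in-order
Step 1: SEND seq=2000 -> in-order
Step 3: SEND seq=2211 -> out-of-order
Step 4: SEND seq=2336 -> out-of-order
Step 5: SEND seq=2351 -> out-of-order
Step 6: SEND seq=74 -> in-order

Answer: yes yes no no no yes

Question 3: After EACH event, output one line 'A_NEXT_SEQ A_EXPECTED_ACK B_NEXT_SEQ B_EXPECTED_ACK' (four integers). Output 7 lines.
74 2000 2000 74
74 2153 2153 74
74 2153 2211 74
74 2153 2336 74
74 2153 2351 74
74 2153 2501 74
158 2153 2501 158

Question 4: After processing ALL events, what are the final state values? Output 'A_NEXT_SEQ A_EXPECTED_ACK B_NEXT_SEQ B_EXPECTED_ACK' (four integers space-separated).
Answer: 158 2153 2501 158

Derivation:
After event 0: A_seq=74 A_ack=2000 B_seq=2000 B_ack=74
After event 1: A_seq=74 A_ack=2153 B_seq=2153 B_ack=74
After event 2: A_seq=74 A_ack=2153 B_seq=2211 B_ack=74
After event 3: A_seq=74 A_ack=2153 B_seq=2336 B_ack=74
After event 4: A_seq=74 A_ack=2153 B_seq=2351 B_ack=74
After event 5: A_seq=74 A_ack=2153 B_seq=2501 B_ack=74
After event 6: A_seq=158 A_ack=2153 B_seq=2501 B_ack=158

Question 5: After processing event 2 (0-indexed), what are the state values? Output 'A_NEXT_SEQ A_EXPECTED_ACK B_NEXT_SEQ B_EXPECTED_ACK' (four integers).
After event 0: A_seq=74 A_ack=2000 B_seq=2000 B_ack=74
After event 1: A_seq=74 A_ack=2153 B_seq=2153 B_ack=74
After event 2: A_seq=74 A_ack=2153 B_seq=2211 B_ack=74

74 2153 2211 74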